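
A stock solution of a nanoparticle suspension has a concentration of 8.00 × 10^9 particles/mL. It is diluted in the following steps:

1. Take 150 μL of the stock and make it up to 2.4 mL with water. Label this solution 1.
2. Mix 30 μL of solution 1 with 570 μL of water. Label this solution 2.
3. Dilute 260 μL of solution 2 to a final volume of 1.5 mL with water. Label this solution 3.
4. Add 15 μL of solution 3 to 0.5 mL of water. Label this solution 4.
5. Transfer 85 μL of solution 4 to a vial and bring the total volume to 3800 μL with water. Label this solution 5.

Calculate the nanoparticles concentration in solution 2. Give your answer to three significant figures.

2.50 × 10^7 particles/mL

Step 1: 150 μL brought to 2.4 mL → factor 2400/150 = 16
Step 2: 30 μL + 570 μL = 600 μL total → factor 600/30 = 20
Dilution factor through solution 2 = 16 × 20 = 320
[solution 2] = 8.00 × 10^9 particles/mL / 320 = 2.50 × 10^7 particles/mL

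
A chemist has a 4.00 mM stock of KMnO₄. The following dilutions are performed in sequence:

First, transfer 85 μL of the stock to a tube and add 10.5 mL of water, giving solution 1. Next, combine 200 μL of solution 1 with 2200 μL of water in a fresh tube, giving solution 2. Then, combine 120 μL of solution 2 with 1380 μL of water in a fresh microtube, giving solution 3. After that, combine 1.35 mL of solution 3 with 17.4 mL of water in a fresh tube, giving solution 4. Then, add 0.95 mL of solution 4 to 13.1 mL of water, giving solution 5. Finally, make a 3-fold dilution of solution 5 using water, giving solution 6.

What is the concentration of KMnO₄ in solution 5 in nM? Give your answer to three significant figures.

Step 1: 85 μL + 10.5 mL = 10585 μL total → factor 10585/85 = 124.53
Step 2: 200 μL + 2200 μL = 2400 μL total → factor 2400/200 = 12
Step 3: 120 μL + 1380 μL = 1500 μL total → factor 1500/120 = 12.5
Step 4: 1.35 mL + 17.4 mL = 18.75 mL total → factor 18.75/1.35 = 13.889
Step 5: 0.95 mL + 13.1 mL = 14.05 mL total → factor 14.05/0.95 = 14.789
Dilution factor through solution 5 = 124.53 × 12 × 12.5 × 13.889 × 14.789 = 3.8369 × 10^6
[solution 5] = 4.00 mM / 3.8369 × 10^6 = 1.043 × 10^-6 mM = 1.04 nM

1.04 nM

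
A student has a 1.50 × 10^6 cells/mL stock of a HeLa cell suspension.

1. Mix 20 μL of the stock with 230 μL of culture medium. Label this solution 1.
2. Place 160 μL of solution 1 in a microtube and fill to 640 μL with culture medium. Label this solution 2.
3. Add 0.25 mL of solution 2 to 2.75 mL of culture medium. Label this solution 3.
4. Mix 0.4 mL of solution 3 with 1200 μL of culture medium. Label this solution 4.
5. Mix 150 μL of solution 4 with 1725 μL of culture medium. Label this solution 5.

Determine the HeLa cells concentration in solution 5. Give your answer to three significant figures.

Step 1: 20 μL + 230 μL = 250 μL total → factor 250/20 = 12.5
Step 2: 160 μL brought to 640 μL → factor 640/160 = 4
Step 3: 0.25 mL + 2.75 mL = 3 mL total → factor 3/0.25 = 12
Step 4: 0.4 mL + 1200 μL = 1.6 mL total → factor 1.6/0.4 = 4
Step 5: 150 μL + 1725 μL = 1875 μL total → factor 1875/150 = 12.5
Overall dilution factor = 12.5 × 4 × 12 × 4 × 12.5 = 30000
Final = 1.50 × 10^6 cells/mL / 30000 = 50.0 cells/mL

50.0 cells/mL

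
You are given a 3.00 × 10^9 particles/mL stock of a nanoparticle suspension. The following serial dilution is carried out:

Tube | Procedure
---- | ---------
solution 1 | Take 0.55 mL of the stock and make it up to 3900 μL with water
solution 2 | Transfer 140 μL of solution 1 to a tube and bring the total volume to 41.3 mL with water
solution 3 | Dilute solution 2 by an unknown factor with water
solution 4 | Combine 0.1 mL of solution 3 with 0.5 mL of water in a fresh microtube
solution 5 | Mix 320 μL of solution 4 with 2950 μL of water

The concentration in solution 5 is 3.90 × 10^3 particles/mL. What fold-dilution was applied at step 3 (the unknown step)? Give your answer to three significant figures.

Step 1: 0.55 mL brought to 3900 μL → factor 3.9/0.55 = 7.0909
Step 2: 140 μL brought to 41.3 mL → factor 41300/140 = 295
Step 3: unknown factor x
Step 4: 0.1 mL + 0.5 mL = 0.6 mL total → factor 0.6/0.1 = 6
Step 5: 320 μL + 2950 μL = 3270 μL total → factor 3270/320 = 10.219
Product of known-step factors = 1.2825 × 10^5
Overall factor = 3.00 × 10^9 particles/mL / (3.90 × 10^3 particles/mL) = 7.6923 × 10^5
x = 7.6923 × 10^5 / 1.2825 × 10^5 = 6.00

6.00-fold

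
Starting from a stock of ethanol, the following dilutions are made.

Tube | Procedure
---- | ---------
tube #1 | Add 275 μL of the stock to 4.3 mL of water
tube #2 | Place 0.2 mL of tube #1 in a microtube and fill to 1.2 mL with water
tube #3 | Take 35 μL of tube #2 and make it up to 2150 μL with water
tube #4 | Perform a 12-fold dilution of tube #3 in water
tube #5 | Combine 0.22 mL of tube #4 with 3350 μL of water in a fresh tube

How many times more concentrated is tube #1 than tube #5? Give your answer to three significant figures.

Step 1: 275 μL + 4.3 mL = 4575 μL total → factor 4575/275 = 16.636
Step 2: 0.2 mL brought to 1.2 mL → factor 1.2/0.2 = 6
Step 3: 35 μL brought to 2150 μL → factor 2150/35 = 61.429
Step 4: 12-fold → factor 12
Step 5: 0.22 mL + 3350 μL = 3.57 mL total → factor 3.57/0.22 = 16.227
Dilution factor to tube #1 = 16.636; to tube #5 = 1.194 × 10^6
[tube #1]/[tube #5] = (factor to tube #5)/(factor to tube #1) = 1.194 × 10^6/16.636 = 7.18 × 10^4

7.18 × 10^4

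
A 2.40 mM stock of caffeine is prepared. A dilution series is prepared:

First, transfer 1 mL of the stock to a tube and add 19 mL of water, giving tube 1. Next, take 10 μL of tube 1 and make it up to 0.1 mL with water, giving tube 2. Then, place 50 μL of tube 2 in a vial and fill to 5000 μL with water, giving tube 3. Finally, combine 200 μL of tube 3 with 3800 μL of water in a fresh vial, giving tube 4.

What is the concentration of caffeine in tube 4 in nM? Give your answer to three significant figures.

6.00 nM

Step 1: 1 mL + 19 mL = 20 mL total → factor 20/1 = 20
Step 2: 10 μL brought to 0.1 mL → factor 100/10 = 10
Step 3: 50 μL brought to 5000 μL → factor 5000/50 = 100
Step 4: 200 μL + 3800 μL = 4000 μL total → factor 4000/200 = 20
Overall dilution factor = 20 × 10 × 100 × 20 = 4 × 10^5
Final = 2.40 mM / 4 × 10^5 = 6.000 × 10^-6 mM = 6.00 nM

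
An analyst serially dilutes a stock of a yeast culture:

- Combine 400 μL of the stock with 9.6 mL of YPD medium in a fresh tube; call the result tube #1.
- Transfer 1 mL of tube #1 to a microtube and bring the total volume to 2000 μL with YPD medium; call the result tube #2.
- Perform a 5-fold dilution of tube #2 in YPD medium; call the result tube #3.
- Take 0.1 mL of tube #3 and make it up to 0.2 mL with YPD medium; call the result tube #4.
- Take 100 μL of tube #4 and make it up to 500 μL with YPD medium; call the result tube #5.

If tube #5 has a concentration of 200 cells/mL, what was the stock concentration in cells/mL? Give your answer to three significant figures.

Step 1: 400 μL + 9.6 mL = 10000 μL total → factor 10000/400 = 25
Step 2: 1 mL brought to 2000 μL → factor 2/1 = 2
Step 3: 5-fold → factor 5
Step 4: 0.1 mL brought to 0.2 mL → factor 0.2/0.1 = 2
Step 5: 100 μL brought to 500 μL → factor 500/100 = 5
Overall dilution factor = 25 × 2 × 5 × 2 × 5 = 2500
Stock = 200 cells/mL × 2500 = 5.00 × 10^5 cells/mL

5.00 × 10^5 cells/mL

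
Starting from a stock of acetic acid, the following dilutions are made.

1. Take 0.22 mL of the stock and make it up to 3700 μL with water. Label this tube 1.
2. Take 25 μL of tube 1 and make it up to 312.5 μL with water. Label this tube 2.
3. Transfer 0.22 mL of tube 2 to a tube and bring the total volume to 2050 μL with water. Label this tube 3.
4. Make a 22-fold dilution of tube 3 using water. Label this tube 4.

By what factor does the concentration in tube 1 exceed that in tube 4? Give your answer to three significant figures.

2.56 × 10^3

Step 1: 0.22 mL brought to 3700 μL → factor 3.7/0.22 = 16.818
Step 2: 25 μL brought to 312.5 μL → factor 312.5/25 = 12.5
Step 3: 0.22 mL brought to 2050 μL → factor 2.05/0.22 = 9.3182
Step 4: 22-fold → factor 22
Dilution factor to tube 1 = 16.818; to tube 4 = 43097
[tube 1]/[tube 4] = (factor to tube 4)/(factor to tube 1) = 43097/16.818 = 2.56 × 10^3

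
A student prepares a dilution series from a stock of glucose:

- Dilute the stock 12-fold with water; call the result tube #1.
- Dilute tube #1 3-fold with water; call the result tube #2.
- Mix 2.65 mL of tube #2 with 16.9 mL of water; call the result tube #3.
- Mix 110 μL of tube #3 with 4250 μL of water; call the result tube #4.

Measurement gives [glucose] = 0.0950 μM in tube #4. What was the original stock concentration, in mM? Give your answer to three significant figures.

1.00 mM

Step 1: 12-fold → factor 12
Step 2: 3-fold → factor 3
Step 3: 2.65 mL + 16.9 mL = 19.55 mL total → factor 19.55/2.65 = 7.3774
Step 4: 110 μL + 4250 μL = 4360 μL total → factor 4360/110 = 39.636
Overall dilution factor = 12 × 3 × 7.3774 × 39.636 = 10527
Stock = 0.0950 μM × 10527 = 1000 μM = 1.00 mM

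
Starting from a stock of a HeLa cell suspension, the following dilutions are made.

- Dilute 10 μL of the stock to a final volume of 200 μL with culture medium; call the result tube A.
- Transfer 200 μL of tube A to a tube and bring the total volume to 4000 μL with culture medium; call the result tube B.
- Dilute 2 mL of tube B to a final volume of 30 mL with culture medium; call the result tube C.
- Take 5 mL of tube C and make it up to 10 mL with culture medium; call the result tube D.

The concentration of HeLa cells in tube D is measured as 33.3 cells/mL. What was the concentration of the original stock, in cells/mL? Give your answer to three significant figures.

4.00 × 10^5 cells/mL

Step 1: 10 μL brought to 200 μL → factor 200/10 = 20
Step 2: 200 μL brought to 4000 μL → factor 4000/200 = 20
Step 3: 2 mL brought to 30 mL → factor 30/2 = 15
Step 4: 5 mL brought to 10 mL → factor 10/5 = 2
Overall dilution factor = 20 × 20 × 15 × 2 = 12000
Stock = 33.3 cells/mL × 12000 = 4.00 × 10^5 cells/mL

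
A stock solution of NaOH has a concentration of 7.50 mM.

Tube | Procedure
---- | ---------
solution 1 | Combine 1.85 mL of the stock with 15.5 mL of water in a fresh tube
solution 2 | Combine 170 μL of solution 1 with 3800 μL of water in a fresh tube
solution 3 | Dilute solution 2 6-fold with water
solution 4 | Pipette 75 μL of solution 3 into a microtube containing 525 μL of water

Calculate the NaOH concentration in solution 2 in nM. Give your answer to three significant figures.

Step 1: 1.85 mL + 15.5 mL = 17.35 mL total → factor 17.35/1.85 = 9.3784
Step 2: 170 μL + 3800 μL = 3970 μL total → factor 3970/170 = 23.353
Dilution factor through solution 2 = 9.3784 × 23.353 = 219.01
[solution 2] = 7.50 mM / 219.01 = 0.03424 mM = 3.42 × 10^4 nM

3.42 × 10^4 nM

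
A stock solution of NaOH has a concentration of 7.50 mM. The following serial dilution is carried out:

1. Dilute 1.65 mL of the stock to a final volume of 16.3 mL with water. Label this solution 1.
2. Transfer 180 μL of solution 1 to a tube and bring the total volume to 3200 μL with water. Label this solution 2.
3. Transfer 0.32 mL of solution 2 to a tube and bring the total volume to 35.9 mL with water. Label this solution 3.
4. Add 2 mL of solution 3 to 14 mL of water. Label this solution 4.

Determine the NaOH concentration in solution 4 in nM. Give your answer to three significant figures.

Step 1: 1.65 mL brought to 16.3 mL → factor 16.3/1.65 = 9.8788
Step 2: 180 μL brought to 3200 μL → factor 3200/180 = 17.778
Step 3: 0.32 mL brought to 35.9 mL → factor 35.9/0.32 = 112.19
Step 4: 2 mL + 14 mL = 16 mL total → factor 16/2 = 8
Overall dilution factor = 9.8788 × 17.778 × 112.19 × 8 = 1.5762 × 10^5
Final = 7.50 mM / 1.5762 × 10^5 = 4.758 × 10^-5 mM = 47.6 nM

47.6 nM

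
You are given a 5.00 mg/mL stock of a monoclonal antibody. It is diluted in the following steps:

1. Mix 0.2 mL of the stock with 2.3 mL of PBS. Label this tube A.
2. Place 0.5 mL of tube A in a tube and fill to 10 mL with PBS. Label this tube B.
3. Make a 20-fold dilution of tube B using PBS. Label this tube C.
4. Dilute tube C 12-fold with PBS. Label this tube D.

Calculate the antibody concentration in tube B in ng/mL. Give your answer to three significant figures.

Step 1: 0.2 mL + 2.3 mL = 2.5 mL total → factor 2.5/0.2 = 12.5
Step 2: 0.5 mL brought to 10 mL → factor 10/0.5 = 20
Dilution factor through tube B = 12.5 × 20 = 250
[tube B] = 5.00 mg/mL / 250 = 0.02000 mg/mL = 2.00 × 10^4 ng/mL

2.00 × 10^4 ng/mL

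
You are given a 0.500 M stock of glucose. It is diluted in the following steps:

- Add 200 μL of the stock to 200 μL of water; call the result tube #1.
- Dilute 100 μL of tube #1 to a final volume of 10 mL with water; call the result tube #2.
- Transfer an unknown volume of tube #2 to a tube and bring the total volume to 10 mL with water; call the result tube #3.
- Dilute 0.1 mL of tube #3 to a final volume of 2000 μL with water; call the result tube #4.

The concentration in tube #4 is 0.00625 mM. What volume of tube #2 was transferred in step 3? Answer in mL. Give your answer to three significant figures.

0.500 mL

Step 1: 200 μL + 200 μL = 400 μL total → factor 400/200 = 2
Step 2: 100 μL brought to 10 mL → factor 10000/100 = 100
Step 3: v brought to 10 mL → factor = 10 mL/v
Step 4: 0.1 mL brought to 2000 μL → factor 2/0.1 = 20
Product of known-step factors = 4000
Overall factor = 0.500 M / (0.00625 mM) = 80000
Step-3 factor = 80000 / 4000 = 20
v = 10 mL / 20 = 0.500 mL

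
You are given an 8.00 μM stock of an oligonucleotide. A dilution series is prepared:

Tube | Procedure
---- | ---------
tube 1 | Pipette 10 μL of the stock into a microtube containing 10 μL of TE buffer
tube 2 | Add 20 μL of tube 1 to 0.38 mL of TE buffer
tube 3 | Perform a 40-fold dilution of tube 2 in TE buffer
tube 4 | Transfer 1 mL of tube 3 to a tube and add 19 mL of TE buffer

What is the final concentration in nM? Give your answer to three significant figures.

Step 1: 10 μL + 10 μL = 20 μL total → factor 20/10 = 2
Step 2: 20 μL + 0.38 mL = 400 μL total → factor 400/20 = 20
Step 3: 40-fold → factor 40
Step 4: 1 mL + 19 mL = 20 mL total → factor 20/1 = 20
Overall dilution factor = 2 × 20 × 40 × 20 = 32000
Final = 8.00 μM / 32000 = 0.0002500 μM = 0.250 nM

0.250 nM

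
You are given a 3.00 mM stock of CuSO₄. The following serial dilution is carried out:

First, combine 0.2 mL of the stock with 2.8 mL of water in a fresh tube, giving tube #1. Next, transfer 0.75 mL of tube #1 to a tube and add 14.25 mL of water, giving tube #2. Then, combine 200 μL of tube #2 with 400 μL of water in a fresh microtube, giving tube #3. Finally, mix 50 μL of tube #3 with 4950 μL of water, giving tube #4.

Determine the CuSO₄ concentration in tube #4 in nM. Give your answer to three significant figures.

Step 1: 0.2 mL + 2.8 mL = 3 mL total → factor 3/0.2 = 15
Step 2: 0.75 mL + 14.25 mL = 15 mL total → factor 15/0.75 = 20
Step 3: 200 μL + 400 μL = 600 μL total → factor 600/200 = 3
Step 4: 50 μL + 4950 μL = 5000 μL total → factor 5000/50 = 100
Overall dilution factor = 15 × 20 × 3 × 100 = 90000
Final = 3.00 mM / 90000 = 3.333 × 10^-5 mM = 33.3 nM

33.3 nM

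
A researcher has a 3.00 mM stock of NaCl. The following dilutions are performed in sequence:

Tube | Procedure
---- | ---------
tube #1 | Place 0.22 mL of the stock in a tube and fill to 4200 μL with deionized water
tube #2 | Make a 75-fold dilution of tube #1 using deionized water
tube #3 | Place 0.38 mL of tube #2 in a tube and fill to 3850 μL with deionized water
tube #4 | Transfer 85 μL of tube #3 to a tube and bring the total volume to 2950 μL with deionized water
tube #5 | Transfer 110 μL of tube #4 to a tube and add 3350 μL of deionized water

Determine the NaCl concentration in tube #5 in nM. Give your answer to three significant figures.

0.189 nM

Step 1: 0.22 mL brought to 4200 μL → factor 4.2/0.22 = 19.091
Step 2: 75-fold → factor 75
Step 3: 0.38 mL brought to 3850 μL → factor 3.85/0.38 = 10.132
Step 4: 85 μL brought to 2950 μL → factor 2950/85 = 34.706
Step 5: 110 μL + 3350 μL = 3460 μL total → factor 3460/110 = 31.455
Overall dilution factor = 19.091 × 75 × 10.132 × 34.706 × 31.455 = 1.5836 × 10^7
Final = 3.00 mM / 1.5836 × 10^7 = 1.894 × 10^-7 mM = 0.189 nM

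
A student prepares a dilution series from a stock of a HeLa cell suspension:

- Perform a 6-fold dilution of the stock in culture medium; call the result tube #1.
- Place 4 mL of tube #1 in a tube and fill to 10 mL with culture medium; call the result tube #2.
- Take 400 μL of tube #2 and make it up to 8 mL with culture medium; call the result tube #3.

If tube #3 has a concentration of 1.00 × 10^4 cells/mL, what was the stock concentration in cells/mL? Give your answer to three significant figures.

Step 1: 6-fold → factor 6
Step 2: 4 mL brought to 10 mL → factor 10/4 = 2.5
Step 3: 400 μL brought to 8 mL → factor 8000/400 = 20
Overall dilution factor = 6 × 2.5 × 20 = 300
Stock = 1.00 × 10^4 cells/mL × 300 = 3.00 × 10^6 cells/mL

3.00 × 10^6 cells/mL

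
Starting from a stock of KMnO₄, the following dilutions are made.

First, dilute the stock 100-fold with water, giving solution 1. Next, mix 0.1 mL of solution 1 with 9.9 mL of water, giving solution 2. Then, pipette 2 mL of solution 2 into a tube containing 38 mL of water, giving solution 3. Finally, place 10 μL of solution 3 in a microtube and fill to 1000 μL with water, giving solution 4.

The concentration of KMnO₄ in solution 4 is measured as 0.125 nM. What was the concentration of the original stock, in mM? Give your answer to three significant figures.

Step 1: 100-fold → factor 100
Step 2: 0.1 mL + 9.9 mL = 10 mL total → factor 10/0.1 = 100
Step 3: 2 mL + 38 mL = 40 mL total → factor 40/2 = 20
Step 4: 10 μL brought to 1000 μL → factor 1000/10 = 100
Overall dilution factor = 100 × 100 × 20 × 100 = 2 × 10^7
Stock = 0.125 nM × 2 × 10^7 = 2.500 × 10^6 nM = 2.50 mM

2.50 mM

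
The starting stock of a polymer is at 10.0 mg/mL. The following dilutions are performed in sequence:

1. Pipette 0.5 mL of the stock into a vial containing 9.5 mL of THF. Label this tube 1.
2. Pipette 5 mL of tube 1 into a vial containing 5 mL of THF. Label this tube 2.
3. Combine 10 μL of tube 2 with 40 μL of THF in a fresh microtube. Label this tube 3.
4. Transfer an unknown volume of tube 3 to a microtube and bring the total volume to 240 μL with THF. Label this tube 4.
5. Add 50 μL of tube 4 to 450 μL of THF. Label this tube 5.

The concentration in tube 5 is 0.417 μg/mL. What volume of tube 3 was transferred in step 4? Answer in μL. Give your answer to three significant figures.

Step 1: 0.5 mL + 9.5 mL = 10 mL total → factor 10/0.5 = 20
Step 2: 5 mL + 5 mL = 10 mL total → factor 10/5 = 2
Step 3: 10 μL + 40 μL = 50 μL total → factor 50/10 = 5
Step 4: v brought to 240 μL → factor = 240 μL/v
Step 5: 50 μL + 450 μL = 500 μL total → factor 500/50 = 10
Product of known-step factors = 2000
Overall factor = 10.0 mg/mL / (0.417 μg/mL) = 23981
Step-4 factor = 23981 / 2000 = 11.99
v = 240 μL / 11.99 = 20.0 μL

20.0 μL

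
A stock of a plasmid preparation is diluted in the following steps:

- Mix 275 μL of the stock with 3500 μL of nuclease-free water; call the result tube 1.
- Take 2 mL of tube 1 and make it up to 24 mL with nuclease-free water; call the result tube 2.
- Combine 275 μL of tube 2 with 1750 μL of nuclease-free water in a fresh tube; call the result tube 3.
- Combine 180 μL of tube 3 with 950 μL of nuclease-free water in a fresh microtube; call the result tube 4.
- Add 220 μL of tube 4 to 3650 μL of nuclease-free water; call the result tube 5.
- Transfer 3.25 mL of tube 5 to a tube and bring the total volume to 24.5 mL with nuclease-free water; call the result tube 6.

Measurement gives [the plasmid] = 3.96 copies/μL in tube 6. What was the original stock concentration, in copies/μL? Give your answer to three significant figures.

4.00 × 10^6 copies/μL

Step 1: 275 μL + 3500 μL = 3775 μL total → factor 3775/275 = 13.727
Step 2: 2 mL brought to 24 mL → factor 24/2 = 12
Step 3: 275 μL + 1750 μL = 2025 μL total → factor 2025/275 = 7.3636
Step 4: 180 μL + 950 μL = 1130 μL total → factor 1130/180 = 6.2778
Step 5: 220 μL + 3650 μL = 3870 μL total → factor 3870/220 = 17.591
Step 6: 3.25 mL brought to 24.5 mL → factor 24.5/3.25 = 7.5385
Overall dilution factor = 13.727 × 12 × 7.3636 × 6.2778 × 17.591 × 7.5385 = 1.0098 × 10^6
Stock = 3.96 copies/μL × 1.0098 × 10^6 = 4.00 × 10^6 copies/μL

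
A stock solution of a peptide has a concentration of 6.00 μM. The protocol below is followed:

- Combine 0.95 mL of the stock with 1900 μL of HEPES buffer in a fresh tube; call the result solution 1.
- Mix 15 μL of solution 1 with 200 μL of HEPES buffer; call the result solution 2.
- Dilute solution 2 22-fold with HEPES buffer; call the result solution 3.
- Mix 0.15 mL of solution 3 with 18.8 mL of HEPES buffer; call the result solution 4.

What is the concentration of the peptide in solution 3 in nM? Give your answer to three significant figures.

Step 1: 0.95 mL + 1900 μL = 2.85 mL total → factor 2.85/0.95 = 3
Step 2: 15 μL + 200 μL = 215 μL total → factor 215/15 = 14.333
Step 3: 22-fold → factor 22
Dilution factor through solution 3 = 3 × 14.333 × 22 = 946
[solution 3] = 6.00 μM / 946 = 0.006342 μM = 6.34 nM

6.34 nM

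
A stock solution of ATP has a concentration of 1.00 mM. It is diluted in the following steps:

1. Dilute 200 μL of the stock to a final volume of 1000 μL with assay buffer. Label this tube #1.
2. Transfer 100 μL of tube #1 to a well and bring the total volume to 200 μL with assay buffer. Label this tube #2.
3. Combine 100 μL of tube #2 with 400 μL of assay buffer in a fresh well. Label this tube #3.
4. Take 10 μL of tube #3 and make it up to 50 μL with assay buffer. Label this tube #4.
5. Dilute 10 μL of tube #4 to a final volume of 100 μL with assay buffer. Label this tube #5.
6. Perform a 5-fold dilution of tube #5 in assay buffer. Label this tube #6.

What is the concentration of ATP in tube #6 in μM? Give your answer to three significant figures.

0.0800 μM

Step 1: 200 μL brought to 1000 μL → factor 1000/200 = 5
Step 2: 100 μL brought to 200 μL → factor 200/100 = 2
Step 3: 100 μL + 400 μL = 500 μL total → factor 500/100 = 5
Step 4: 10 μL brought to 50 μL → factor 50/10 = 5
Step 5: 10 μL brought to 100 μL → factor 100/10 = 10
Step 6: 5-fold → factor 5
Overall dilution factor = 5 × 2 × 5 × 5 × 10 × 5 = 12500
Final = 1.00 mM / 12500 = 8.000 × 10^-5 mM = 0.0800 μM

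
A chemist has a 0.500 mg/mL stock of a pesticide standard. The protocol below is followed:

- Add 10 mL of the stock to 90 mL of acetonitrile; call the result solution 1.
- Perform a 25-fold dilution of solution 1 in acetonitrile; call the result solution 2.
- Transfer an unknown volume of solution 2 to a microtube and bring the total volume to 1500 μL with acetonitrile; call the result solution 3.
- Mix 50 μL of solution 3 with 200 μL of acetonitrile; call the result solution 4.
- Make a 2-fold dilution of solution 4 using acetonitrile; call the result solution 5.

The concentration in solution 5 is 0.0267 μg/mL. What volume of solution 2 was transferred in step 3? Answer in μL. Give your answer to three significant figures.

200 μL

Step 1: 10 mL + 90 mL = 100 mL total → factor 100/10 = 10
Step 2: 25-fold → factor 25
Step 3: v brought to 1500 μL → factor = 1500 μL/v
Step 4: 50 μL + 200 μL = 250 μL total → factor 250/50 = 5
Step 5: 2-fold → factor 2
Product of known-step factors = 2500
Overall factor = 0.500 mg/mL / (0.0267 μg/mL) = 18727
Step-3 factor = 18727 / 2500 = 7.4906
v = 1500 μL / 7.4906 = 200 μL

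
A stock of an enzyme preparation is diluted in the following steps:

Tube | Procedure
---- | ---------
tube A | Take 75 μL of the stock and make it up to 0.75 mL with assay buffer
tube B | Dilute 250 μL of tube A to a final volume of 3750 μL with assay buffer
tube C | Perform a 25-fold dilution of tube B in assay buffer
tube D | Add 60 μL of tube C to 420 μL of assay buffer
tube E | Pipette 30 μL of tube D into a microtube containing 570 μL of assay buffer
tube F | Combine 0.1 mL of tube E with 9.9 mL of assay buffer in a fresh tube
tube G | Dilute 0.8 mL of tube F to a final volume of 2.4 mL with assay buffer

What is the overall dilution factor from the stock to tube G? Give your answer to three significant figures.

Step 1: 75 μL brought to 0.75 mL → factor 750/75 = 10
Step 2: 250 μL brought to 3750 μL → factor 3750/250 = 15
Step 3: 25-fold → factor 25
Step 4: 60 μL + 420 μL = 480 μL total → factor 480/60 = 8
Step 5: 30 μL + 570 μL = 600 μL total → factor 600/30 = 20
Step 6: 0.1 mL + 9.9 mL = 10 mL total → factor 10/0.1 = 100
Step 7: 0.8 mL brought to 2.4 mL → factor 2.4/0.8 = 3
Overall dilution factor = 10 × 15 × 25 × 8 × 20 × 100 × 3 = 1.8 × 10^8

1.80 × 10^8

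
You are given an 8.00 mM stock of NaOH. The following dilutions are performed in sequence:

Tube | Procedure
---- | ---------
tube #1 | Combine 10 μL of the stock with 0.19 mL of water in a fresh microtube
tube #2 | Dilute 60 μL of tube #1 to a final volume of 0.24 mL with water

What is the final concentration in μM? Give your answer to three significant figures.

100 μM

Step 1: 10 μL + 0.19 mL = 200 μL total → factor 200/10 = 20
Step 2: 60 μL brought to 0.24 mL → factor 240/60 = 4
Overall dilution factor = 20 × 4 = 80
Final = 8.00 mM / 80 = 0.1000 mM = 100 μM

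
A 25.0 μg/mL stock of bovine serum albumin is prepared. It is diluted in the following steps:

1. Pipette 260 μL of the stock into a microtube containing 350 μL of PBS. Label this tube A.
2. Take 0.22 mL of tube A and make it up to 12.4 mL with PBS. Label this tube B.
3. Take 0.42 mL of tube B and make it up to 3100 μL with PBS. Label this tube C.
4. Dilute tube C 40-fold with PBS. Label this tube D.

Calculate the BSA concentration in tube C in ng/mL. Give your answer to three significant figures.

25.6 ng/mL

Step 1: 260 μL + 350 μL = 610 μL total → factor 610/260 = 2.3462
Step 2: 0.22 mL brought to 12.4 mL → factor 12.4/0.22 = 56.364
Step 3: 0.42 mL brought to 3100 μL → factor 3.1/0.42 = 7.381
Dilution factor through tube C = 2.3462 × 56.364 × 7.381 = 976.04
[tube C] = 25.0 μg/mL / 976.04 = 0.02561 μg/mL = 25.6 ng/mL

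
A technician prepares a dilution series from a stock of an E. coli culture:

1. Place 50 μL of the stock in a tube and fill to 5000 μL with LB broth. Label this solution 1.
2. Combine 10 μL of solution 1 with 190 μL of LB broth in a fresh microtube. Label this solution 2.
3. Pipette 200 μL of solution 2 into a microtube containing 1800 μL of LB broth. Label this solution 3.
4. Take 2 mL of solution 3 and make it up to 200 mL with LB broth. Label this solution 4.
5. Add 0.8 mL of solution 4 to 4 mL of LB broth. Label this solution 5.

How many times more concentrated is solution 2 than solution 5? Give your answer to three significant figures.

Step 1: 50 μL brought to 5000 μL → factor 5000/50 = 100
Step 2: 10 μL + 190 μL = 200 μL total → factor 200/10 = 20
Step 3: 200 μL + 1800 μL = 2000 μL total → factor 2000/200 = 10
Step 4: 2 mL brought to 200 mL → factor 200/2 = 100
Step 5: 0.8 mL + 4 mL = 4.8 mL total → factor 4.8/0.8 = 6
Dilution factor to solution 2 = 2000; to solution 5 = 1.2 × 10^7
[solution 2]/[solution 5] = (factor to solution 5)/(factor to solution 2) = 1.2 × 10^7/2000 = 6.00 × 10^3

6.00 × 10^3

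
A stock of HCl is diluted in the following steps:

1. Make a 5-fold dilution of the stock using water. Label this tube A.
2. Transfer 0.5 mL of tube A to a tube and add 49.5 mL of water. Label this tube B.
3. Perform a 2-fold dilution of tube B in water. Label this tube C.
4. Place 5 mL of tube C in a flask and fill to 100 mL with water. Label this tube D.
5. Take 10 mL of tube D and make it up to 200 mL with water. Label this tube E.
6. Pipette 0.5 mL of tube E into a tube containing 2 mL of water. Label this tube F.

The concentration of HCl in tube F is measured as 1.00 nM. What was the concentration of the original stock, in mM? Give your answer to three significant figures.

Step 1: 5-fold → factor 5
Step 2: 0.5 mL + 49.5 mL = 50 mL total → factor 50/0.5 = 100
Step 3: 2-fold → factor 2
Step 4: 5 mL brought to 100 mL → factor 100/5 = 20
Step 5: 10 mL brought to 200 mL → factor 200/10 = 20
Step 6: 0.5 mL + 2 mL = 2.5 mL total → factor 2.5/0.5 = 5
Overall dilution factor = 5 × 100 × 2 × 20 × 20 × 5 = 2 × 10^6
Stock = 1.00 nM × 2 × 10^6 = 2.000 × 10^6 nM = 2.00 mM

2.00 mM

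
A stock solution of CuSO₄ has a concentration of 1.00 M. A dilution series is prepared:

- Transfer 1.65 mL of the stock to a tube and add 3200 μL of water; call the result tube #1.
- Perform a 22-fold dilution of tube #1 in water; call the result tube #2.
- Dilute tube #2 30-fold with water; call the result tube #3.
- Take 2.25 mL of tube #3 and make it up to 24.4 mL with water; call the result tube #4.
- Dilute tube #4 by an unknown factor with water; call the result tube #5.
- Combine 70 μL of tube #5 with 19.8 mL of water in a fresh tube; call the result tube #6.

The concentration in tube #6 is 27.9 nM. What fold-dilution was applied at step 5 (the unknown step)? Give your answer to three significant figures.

6.00-fold

Step 1: 1.65 mL + 3200 μL = 4.85 mL total → factor 4.85/1.65 = 2.9394
Step 2: 22-fold → factor 22
Step 3: 30-fold → factor 30
Step 4: 2.25 mL brought to 24.4 mL → factor 24.4/2.25 = 10.844
Step 5: unknown factor x
Step 6: 70 μL + 19.8 mL = 19870 μL total → factor 19870/70 = 283.86
Product of known-step factors = 5.9718 × 10^6
Overall factor = 1.00 M / (27.9 nM) = 3.5842 × 10^7
x = 3.5842 × 10^7 / 5.9718 × 10^6 = 6.00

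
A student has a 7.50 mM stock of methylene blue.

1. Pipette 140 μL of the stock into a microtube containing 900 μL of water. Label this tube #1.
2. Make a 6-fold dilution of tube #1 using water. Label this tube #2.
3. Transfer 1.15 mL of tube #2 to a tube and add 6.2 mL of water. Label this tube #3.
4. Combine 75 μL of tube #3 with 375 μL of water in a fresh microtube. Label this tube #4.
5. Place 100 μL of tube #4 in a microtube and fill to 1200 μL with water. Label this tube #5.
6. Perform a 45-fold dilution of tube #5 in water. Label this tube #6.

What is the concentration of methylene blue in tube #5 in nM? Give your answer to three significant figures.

366 nM

Step 1: 140 μL + 900 μL = 1040 μL total → factor 1040/140 = 7.4286
Step 2: 6-fold → factor 6
Step 3: 1.15 mL + 6.2 mL = 7.35 mL total → factor 7.35/1.15 = 6.3913
Step 4: 75 μL + 375 μL = 450 μL total → factor 450/75 = 6
Step 5: 100 μL brought to 1200 μL → factor 1200/100 = 12
Dilution factor through tube #5 = 7.4286 × 6 × 6.3913 × 6 × 12 = 20511
[tube #5] = 7.50 mM / 20511 = 0.0003657 mM = 366 nM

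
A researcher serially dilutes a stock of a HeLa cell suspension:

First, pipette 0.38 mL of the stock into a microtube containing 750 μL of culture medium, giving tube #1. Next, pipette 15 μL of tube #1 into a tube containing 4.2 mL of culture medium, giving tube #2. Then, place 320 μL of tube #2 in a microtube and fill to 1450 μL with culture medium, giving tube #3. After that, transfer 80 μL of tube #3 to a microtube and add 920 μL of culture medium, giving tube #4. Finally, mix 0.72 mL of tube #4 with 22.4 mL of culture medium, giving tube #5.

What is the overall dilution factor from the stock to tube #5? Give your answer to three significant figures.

1.52 × 10^6

Step 1: 0.38 mL + 750 μL = 1.13 mL total → factor 1.13/0.38 = 2.9737
Step 2: 15 μL + 4.2 mL = 4215 μL total → factor 4215/15 = 281
Step 3: 320 μL brought to 1450 μL → factor 1450/320 = 4.5312
Step 4: 80 μL + 920 μL = 1000 μL total → factor 1000/80 = 12.5
Step 5: 0.72 mL + 22.4 mL = 23.12 mL total → factor 23.12/0.72 = 32.111
Overall dilution factor = 2.9737 × 281 × 4.5312 × 12.5 × 32.111 = 1.5198 × 10^6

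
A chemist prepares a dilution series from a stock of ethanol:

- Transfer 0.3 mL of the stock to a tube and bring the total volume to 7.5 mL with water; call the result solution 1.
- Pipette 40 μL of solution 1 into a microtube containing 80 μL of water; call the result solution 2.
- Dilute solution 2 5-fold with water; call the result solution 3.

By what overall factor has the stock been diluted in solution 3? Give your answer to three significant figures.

Step 1: 0.3 mL brought to 7.5 mL → factor 7.5/0.3 = 25
Step 2: 40 μL + 80 μL = 120 μL total → factor 120/40 = 3
Step 3: 5-fold → factor 5
Overall dilution factor = 25 × 3 × 5 = 375

375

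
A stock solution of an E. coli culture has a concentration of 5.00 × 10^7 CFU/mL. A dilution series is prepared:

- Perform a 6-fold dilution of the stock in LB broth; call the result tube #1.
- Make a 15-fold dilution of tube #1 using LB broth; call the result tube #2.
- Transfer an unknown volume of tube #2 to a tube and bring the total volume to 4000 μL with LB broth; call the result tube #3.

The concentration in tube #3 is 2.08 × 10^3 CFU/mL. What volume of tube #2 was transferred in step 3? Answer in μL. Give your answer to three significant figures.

Step 1: 6-fold → factor 6
Step 2: 15-fold → factor 15
Step 3: v brought to 4000 μL → factor = 4000 μL/v
Product of known-step factors = 90
Overall factor = 5.00 × 10^7 CFU/mL / (2.08 × 10^3 CFU/mL) = 24038
Step-3 factor = 24038 / 90 = 267.09
v = 4000 μL / 267.09 = 15.0 μL

15.0 μL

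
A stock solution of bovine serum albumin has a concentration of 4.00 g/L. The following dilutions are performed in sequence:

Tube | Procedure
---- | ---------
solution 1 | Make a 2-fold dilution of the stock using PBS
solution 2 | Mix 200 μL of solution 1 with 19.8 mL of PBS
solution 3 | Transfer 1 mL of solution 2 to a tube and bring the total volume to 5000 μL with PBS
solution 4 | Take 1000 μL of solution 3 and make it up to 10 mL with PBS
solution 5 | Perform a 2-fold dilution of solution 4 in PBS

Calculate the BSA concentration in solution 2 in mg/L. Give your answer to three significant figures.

20.0 mg/L

Step 1: 2-fold → factor 2
Step 2: 200 μL + 19.8 mL = 20000 μL total → factor 20000/200 = 100
Dilution factor through solution 2 = 2 × 100 = 200
[solution 2] = 4.00 g/L / 200 = 0.02000 g/L = 20.0 mg/L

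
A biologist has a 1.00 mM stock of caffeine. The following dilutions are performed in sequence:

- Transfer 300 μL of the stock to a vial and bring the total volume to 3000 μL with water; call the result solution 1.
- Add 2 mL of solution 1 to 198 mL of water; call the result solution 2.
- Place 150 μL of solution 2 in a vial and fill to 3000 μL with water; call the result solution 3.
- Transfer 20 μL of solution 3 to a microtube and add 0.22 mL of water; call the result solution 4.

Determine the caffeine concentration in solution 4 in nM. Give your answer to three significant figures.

4.17 nM

Step 1: 300 μL brought to 3000 μL → factor 3000/300 = 10
Step 2: 2 mL + 198 mL = 200 mL total → factor 200/2 = 100
Step 3: 150 μL brought to 3000 μL → factor 3000/150 = 20
Step 4: 20 μL + 0.22 mL = 240 μL total → factor 240/20 = 12
Overall dilution factor = 10 × 100 × 20 × 12 = 2.4 × 10^5
Final = 1.00 mM / 2.4 × 10^5 = 4.167 × 10^-6 mM = 4.17 nM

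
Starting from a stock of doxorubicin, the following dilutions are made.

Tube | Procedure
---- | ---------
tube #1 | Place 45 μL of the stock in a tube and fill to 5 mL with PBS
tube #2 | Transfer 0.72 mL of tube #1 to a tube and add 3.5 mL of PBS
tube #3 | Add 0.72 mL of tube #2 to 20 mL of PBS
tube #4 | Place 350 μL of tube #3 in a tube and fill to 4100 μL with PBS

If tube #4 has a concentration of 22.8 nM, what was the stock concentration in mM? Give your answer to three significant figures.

5.01 mM

Step 1: 45 μL brought to 5 mL → factor 5000/45 = 111.11
Step 2: 0.72 mL + 3.5 mL = 4.22 mL total → factor 4.22/0.72 = 5.8611
Step 3: 0.72 mL + 20 mL = 20.72 mL total → factor 20.72/0.72 = 28.778
Step 4: 350 μL brought to 4100 μL → factor 4100/350 = 11.714
Overall dilution factor = 111.11 × 5.8611 × 28.778 × 11.714 = 2.1954 × 10^5
Stock = 22.8 nM × 2.1954 × 10^5 = 5.005 × 10^6 nM = 5.01 mM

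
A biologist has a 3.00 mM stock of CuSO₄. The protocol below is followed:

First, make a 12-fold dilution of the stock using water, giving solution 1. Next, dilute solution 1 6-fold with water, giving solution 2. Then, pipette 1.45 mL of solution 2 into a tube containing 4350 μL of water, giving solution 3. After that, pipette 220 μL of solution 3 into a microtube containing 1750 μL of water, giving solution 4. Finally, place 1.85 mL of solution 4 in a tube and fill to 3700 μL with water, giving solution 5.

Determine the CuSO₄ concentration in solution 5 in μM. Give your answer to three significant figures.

0.582 μM

Step 1: 12-fold → factor 12
Step 2: 6-fold → factor 6
Step 3: 1.45 mL + 4350 μL = 5.8 mL total → factor 5.8/1.45 = 4
Step 4: 220 μL + 1750 μL = 1970 μL total → factor 1970/220 = 8.9545
Step 5: 1.85 mL brought to 3700 μL → factor 3.7/1.85 = 2
Overall dilution factor = 12 × 6 × 4 × 8.9545 × 2 = 5157.8
Final = 3.00 mM / 5157.8 = 0.0005816 mM = 0.582 μM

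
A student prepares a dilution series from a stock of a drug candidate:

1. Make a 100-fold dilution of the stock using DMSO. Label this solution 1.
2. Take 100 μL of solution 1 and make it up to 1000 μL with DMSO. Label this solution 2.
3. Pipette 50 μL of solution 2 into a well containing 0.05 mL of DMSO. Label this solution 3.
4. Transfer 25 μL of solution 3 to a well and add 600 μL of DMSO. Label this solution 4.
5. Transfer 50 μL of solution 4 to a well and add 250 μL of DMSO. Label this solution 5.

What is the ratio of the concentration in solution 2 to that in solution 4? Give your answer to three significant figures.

Step 1: 100-fold → factor 100
Step 2: 100 μL brought to 1000 μL → factor 1000/100 = 10
Step 3: 50 μL + 0.05 mL = 100 μL total → factor 100/50 = 2
Step 4: 25 μL + 600 μL = 625 μL total → factor 625/25 = 25
Dilution factor to solution 2 = 1000; to solution 4 = 50000
[solution 2]/[solution 4] = (factor to solution 4)/(factor to solution 2) = 50000/1000 = 50.0

50.0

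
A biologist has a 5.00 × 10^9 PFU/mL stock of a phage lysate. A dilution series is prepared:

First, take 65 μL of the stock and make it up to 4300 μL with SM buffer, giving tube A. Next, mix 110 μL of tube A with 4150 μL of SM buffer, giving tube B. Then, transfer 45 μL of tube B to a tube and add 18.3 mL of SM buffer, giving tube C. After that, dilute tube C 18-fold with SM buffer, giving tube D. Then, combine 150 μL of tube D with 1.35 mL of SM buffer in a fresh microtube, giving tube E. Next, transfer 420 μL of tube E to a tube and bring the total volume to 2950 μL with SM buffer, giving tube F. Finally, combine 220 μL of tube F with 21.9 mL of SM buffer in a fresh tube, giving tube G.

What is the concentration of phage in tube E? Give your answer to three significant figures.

Step 1: 65 μL brought to 4300 μL → factor 4300/65 = 66.154
Step 2: 110 μL + 4150 μL = 4260 μL total → factor 4260/110 = 38.727
Step 3: 45 μL + 18.3 mL = 18345 μL total → factor 18345/45 = 407.67
Step 4: 18-fold → factor 18
Step 5: 150 μL + 1.35 mL = 1500 μL total → factor 1500/150 = 10
Dilution factor through tube E = 66.154 × 38.727 × 407.67 × 18 × 10 = 1.88 × 10^8
[tube E] = 5.00 × 10^9 PFU/mL / 1.88 × 10^8 = 26.6 PFU/mL

26.6 PFU/mL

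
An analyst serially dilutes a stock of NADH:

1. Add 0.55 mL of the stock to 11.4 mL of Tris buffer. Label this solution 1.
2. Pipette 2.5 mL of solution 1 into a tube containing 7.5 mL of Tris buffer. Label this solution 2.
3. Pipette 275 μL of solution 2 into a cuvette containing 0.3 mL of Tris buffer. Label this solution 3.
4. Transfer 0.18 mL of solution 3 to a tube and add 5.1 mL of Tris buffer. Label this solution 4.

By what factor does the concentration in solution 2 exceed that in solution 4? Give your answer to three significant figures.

61.3

Step 1: 0.55 mL + 11.4 mL = 11.95 mL total → factor 11.95/0.55 = 21.727
Step 2: 2.5 mL + 7.5 mL = 10 mL total → factor 10/2.5 = 4
Step 3: 275 μL + 0.3 mL = 575 μL total → factor 575/275 = 2.0909
Step 4: 0.18 mL + 5.1 mL = 5.28 mL total → factor 5.28/0.18 = 29.333
Dilution factor to solution 2 = 86.909; to solution 4 = 5330.4
[solution 2]/[solution 4] = (factor to solution 4)/(factor to solution 2) = 5330.4/86.909 = 61.3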